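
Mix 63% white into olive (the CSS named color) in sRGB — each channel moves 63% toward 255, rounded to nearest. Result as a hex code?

#d0d0a1

CSS olive is rgb(128, 128, 0).
A 63% tint moves each channel 63% toward 255:
  R: 128 + 0.63×(255−128) = 128 + 80.01 = 208.01 → 208
  G: 128 + 0.63×(255−128) = 128 + 80.01 = 208.01 → 208
  B: 0 + 160.65 = 160.65 → 161
rgb(208, 208, 161) = #d0d0a1.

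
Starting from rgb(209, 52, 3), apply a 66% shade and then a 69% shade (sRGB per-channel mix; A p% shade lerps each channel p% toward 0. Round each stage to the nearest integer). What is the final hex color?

A 66% shade moves each channel 66% toward 0:
  R: 209 + 0.66×(0−209) = 209 − 137.94 = 71.06 → 71
  G: 52 − 34.32 = 17.68 → 18
  B: 3 + 0.66×(0−3) = 3 − 1.98 = 1.02 → 1
After the shade: rgb(71, 18, 1) = #471201.
Lerp each channel 69% toward 0:
  R: 71 + 0.69×(0−71) = 71 − 48.99 = 22.01 → 22
  G: 18 − 12.42 = 5.58 → 6
  B: 1 − 0.69 = 0.31 → 0
rgb(22, 6, 0) = #160600.

#160600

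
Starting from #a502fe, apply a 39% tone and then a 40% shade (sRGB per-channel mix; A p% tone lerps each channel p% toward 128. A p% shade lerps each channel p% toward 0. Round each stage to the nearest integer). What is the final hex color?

#a502fe is rgb(165, 2, 254).
A 39% tone moves each channel 39% toward 128:
  R: 165 + 0.39×(128−165) = 165 − 14.43 = 150.57 → 151
  G: 2 + 0.39×(128−2) = 2 + 49.14 = 51.14 → 51
  B: 254 + 0.39×(128−254) = 254 − 49.14 = 204.86 → 205
After the tone: rgb(151, 51, 205) = #9733cd.
Per channel, c → c + 0.4(0 − c):
  R: 151 + 0.4×(0−151) = 151 − 60.4 = 90.6 → 91
  G: 51 − 20.4 = 30.6 → 31
  B: 205 + 0.4×(0−205) = 205 − 82 = 123 → 123
rgb(91, 31, 123) = #5b1f7b.

#5b1f7b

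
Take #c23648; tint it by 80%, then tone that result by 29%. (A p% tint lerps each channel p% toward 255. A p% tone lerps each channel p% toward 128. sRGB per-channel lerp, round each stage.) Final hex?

#c23648 is rgb(194, 54, 72).
Per channel, c → c + 0.8(255 − c):
  R: 194 + 0.8×(255−194) = 194 + 48.8 = 242.8 → 243
  G: 54 + 160.8 = 214.8 → 215
  B: 72 + 0.8×(255−72) = 72 + 146.4 = 218.4 → 218
After the tint: rgb(243, 215, 218) = #f3d7da.
Lerp each channel 29% toward 128:
  R: 243 + 0.29×(128−243) = 243 − 33.35 = 209.65 → 210
  G: 215 + 0.29×(128−215) = 215 − 25.23 = 189.77 → 190
  B: 218 + 0.29×(128−218) = 218 − 26.1 = 191.9 → 192
rgb(210, 190, 192) = #d2bec0.

#d2bec0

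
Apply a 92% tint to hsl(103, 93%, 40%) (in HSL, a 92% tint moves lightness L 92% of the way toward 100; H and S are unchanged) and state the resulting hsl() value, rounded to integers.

hsl(103, 93%, 95%)

L moves 92% from 40 toward 100: 40 + 55.2 = 95.2 → 95.
H and S are unchanged.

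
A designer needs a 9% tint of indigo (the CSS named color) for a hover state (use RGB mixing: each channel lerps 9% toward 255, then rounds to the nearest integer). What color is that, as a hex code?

#5B178D

CSS indigo is rgb(75, 0, 130).
Per channel, c → c + 0.09(255 − c):
  R: 75 + 0.09×(255−75) = 75 + 16.2 = 91.2 → 91
  G: 0 + 0.09×(255−0) = 0 + 22.95 = 22.95 → 23
  B: 130 + 11.25 = 141.25 → 141
rgb(91, 23, 141) = #5B178D.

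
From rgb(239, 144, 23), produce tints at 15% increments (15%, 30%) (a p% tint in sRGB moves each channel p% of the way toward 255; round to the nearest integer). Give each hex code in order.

15%: (239 + 2.4 = 241.4→241, 144 + 16.65 = 160.65→161, 23 + 34.8 = 57.8→58) → #F1A13A
30%: (239 + 4.8 = 243.8→244, 144 + 33.3 = 177.3→177, 23 + 69.6 = 92.6→93) → #F4B15D

#F1A13A, #F4B15D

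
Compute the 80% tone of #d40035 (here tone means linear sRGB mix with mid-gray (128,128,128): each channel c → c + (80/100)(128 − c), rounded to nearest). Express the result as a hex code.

#d40035 is rgb(212, 0, 53).
Per channel, c → c + 0.8(128 − c):
  R: 212 − 67.2 = 144.8 → 145
  G: 0 + 0.8×(128−0) = 0 + 102.4 = 102.4 → 102
  B: 53 + 60 = 113 → 113
rgb(145, 102, 113) = #916671.

#916671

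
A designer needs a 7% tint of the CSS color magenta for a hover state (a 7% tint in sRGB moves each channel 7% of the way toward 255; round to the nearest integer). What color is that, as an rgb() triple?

rgb(255, 18, 255)

CSS magenta is rgb(255, 0, 255).
Lerp each channel 7% toward 255:
  R: 255 + 0.07×(255−255) = 255 + 0 = 255 → 255
  G: 0 + 0.07×(255−0) = 0 + 17.85 = 17.85 → 18
  B: 255 + 0 = 255 → 255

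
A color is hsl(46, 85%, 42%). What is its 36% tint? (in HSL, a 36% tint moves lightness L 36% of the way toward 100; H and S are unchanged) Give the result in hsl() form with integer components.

L moves 36% from 42 toward 100: 42 + 20.88 = 62.88 → 63.
H and S are unchanged.

hsl(46, 85%, 63%)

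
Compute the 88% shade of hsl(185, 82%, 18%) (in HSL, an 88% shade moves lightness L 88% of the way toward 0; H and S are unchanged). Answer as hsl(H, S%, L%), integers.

L moves 88% from 18 toward 0: 18 − 15.84 = 2.16 → 2.
H and S are unchanged.

hsl(185, 82%, 2%)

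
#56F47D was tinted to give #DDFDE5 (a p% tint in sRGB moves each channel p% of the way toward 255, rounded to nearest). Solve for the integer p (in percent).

80%

#56F47D is rgb(86, 244, 125); #DDFDE5 is rgb(221, 253, 229).
On the R channel (widest range): 221 ≈ 86 + (p/100)(255 − 86), so p ≈ 100×(221 − 86)/(255 − 86) = 13500/169 = 79.88.
p = 80 reproduces all three channels after rounding.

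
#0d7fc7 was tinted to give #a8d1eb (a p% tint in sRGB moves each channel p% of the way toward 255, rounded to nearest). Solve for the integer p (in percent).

#0d7fc7 is rgb(13, 127, 199); #a8d1eb is rgb(168, 209, 235).
On the R channel (widest range): 168 ≈ 13 + (p/100)(255 − 13), so p ≈ 100×(168 − 13)/(255 − 13) = 15500/242 = 64.05.
p = 64 reproduces all three channels after rounding.

64%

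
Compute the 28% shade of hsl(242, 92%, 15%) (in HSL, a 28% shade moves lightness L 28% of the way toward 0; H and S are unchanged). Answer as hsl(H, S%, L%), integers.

hsl(242, 92%, 11%)

L moves 28% from 15 toward 0: 15 − 4.2 = 10.8 → 11.
H and S are unchanged.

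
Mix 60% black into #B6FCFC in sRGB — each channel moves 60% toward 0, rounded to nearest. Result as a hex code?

#B6FCFC is rgb(182, 252, 252).
Lerp each channel 60% toward 0:
  R: 182 − 109.2 = 72.8 → 73
  G: 252 + 0.6×(0−252) = 252 − 151.2 = 100.8 → 101
  B: 252 + 0.6×(0−252) = 252 − 151.2 = 100.8 → 101
rgb(73, 101, 101) = #496565.

#496565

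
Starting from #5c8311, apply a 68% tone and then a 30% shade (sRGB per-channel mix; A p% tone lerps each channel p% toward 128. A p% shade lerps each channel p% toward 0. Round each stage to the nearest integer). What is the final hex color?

#515a40

#5c8311 is rgb(92, 131, 17).
Per channel, c → c + 0.68(128 − c):
  R: 92 + 24.48 = 116.48 → 116
  G: 131 − 2.04 = 128.96 → 129
  B: 17 + 75.48 = 92.48 → 92
After the tone: rgb(116, 129, 92) = #74815c.
A 30% shade moves each channel 30% toward 0:
  R: 116 + 0.3×(0−116) = 116 − 34.8 = 81.2 → 81
  G: 129 + 0.3×(0−129) = 129 − 38.7 = 90.3 → 90
  B: 92 − 27.6 = 64.4 → 64
rgb(81, 90, 64) = #515a40.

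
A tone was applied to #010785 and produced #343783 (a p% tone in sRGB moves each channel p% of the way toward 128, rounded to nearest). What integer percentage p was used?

#010785 is rgb(1, 7, 133); #343783 is rgb(52, 55, 131).
On the R channel (widest range): 52 ≈ 1 + (p/100)(128 − 1), so p ≈ 100×(52 − 1)/(128 − 1) = 5100/127 = 40.16.
p = 40 reproduces all three channels after rounding.

40%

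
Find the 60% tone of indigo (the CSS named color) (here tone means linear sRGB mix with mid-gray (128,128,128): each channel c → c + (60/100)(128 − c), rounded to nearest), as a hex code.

CSS indigo is rgb(75, 0, 130).
Per channel, c → c + 0.6(128 − c):
  R: 75 + 0.6×(128−75) = 75 + 31.8 = 106.8 → 107
  G: 0 + 76.8 = 76.8 → 77
  B: 130 + 0.6×(128−130) = 130 − 1.2 = 128.8 → 129
rgb(107, 77, 129) = #6b4d81.

#6b4d81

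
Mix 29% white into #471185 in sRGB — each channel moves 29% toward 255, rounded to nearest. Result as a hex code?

#7c56a8

#471185 is rgb(71, 17, 133).
Per channel, c → c + 0.29(255 − c):
  R: 71 + 53.36 = 124.36 → 124
  G: 17 + 0.29×(255−17) = 17 + 69.02 = 86.02 → 86
  B: 133 + 0.29×(255−133) = 133 + 35.38 = 168.38 → 168
rgb(124, 86, 168) = #7c56a8.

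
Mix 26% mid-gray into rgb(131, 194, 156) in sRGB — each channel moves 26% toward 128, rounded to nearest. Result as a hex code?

Lerp each channel 26% toward 128:
  R: 131 − 0.78 = 130.22 → 130
  G: 194 + 0.26×(128−194) = 194 − 17.16 = 176.84 → 177
  B: 156 − 7.28 = 148.72 → 149
rgb(130, 177, 149) = #82b195.

#82b195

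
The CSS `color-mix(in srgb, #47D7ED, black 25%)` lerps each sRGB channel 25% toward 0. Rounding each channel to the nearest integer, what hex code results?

#47D7ED is rgb(71, 215, 237).
A 25% shade moves each channel 25% toward 0:
  R: 71 − 17.75 = 53.25 → 53
  G: 215 + 0.25×(0−215) = 215 − 53.75 = 161.25 → 161
  B: 237 − 59.25 = 177.75 → 178
rgb(53, 161, 178) = #35A1B2.

#35A1B2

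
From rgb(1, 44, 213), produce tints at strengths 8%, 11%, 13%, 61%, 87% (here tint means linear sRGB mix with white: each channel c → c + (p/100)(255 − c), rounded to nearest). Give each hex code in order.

#153DD8, #1D43DA, #2247DA, #9CADEF, #DEE4FA

8%: (1 + 20.32 = 21.32→21, 44 + 16.88 = 60.88→61, 213 + 3.36 = 216.36→216) → #153DD8
11%: (1 + 27.94 = 28.94→29, 44 + 23.21 = 67.21→67, 213 + 4.62 = 217.62→218) → #1D43DA
13%: (1 + 33.02 = 34.02→34, 44 + 27.43 = 71.43→71, 213 + 5.46 = 218.46→218) → #2247DA
61%: (1 + 154.94 = 155.94→156, 44 + 128.71 = 172.71→173, 213 + 25.62 = 238.62→239) → #9CADEF
87%: (1 + 220.98 = 221.98→222, 44 + 183.57 = 227.57→228, 213 + 36.54 = 249.54→250) → #DEE4FA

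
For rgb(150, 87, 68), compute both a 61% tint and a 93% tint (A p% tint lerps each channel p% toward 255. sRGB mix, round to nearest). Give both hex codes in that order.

61% tint:
  R: 150 + 64.05 = 214.05 → 214
  G: 87 + 0.61×(255−87) = 87 + 102.48 = 189.48 → 189
  B: 68 + 114.07 = 182.07 → 182
  → #d6bdb6
93% tint:
  R: 150 + 0.93×(255−150) = 150 + 97.65 = 247.65 → 248
  G: 87 + 0.93×(255−87) = 87 + 156.24 = 243.24 → 243
  B: 68 + 0.93×(255−68) = 68 + 173.91 = 241.91 → 242
  → #f8f3f2

#d6bdb6, #f8f3f2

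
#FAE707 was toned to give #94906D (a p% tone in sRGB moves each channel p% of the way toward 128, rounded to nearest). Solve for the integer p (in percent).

84%

#FAE707 is rgb(250, 231, 7); #94906D is rgb(148, 144, 109).
On the R channel (widest range): 148 ≈ 250 + (p/100)(128 − 250), so p ≈ 100×(148 − 250)/(128 − 250) = -10200/-122 = 83.61.
p = 84 reproduces all three channels after rounding.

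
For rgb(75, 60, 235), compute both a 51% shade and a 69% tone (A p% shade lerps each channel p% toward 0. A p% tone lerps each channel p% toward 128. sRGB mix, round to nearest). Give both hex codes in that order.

51% shade:
  R: 75 − 38.25 = 36.75 → 37
  G: 60 + 0.51×(0−60) = 60 − 30.6 = 29.4 → 29
  B: 235 + 0.51×(0−235) = 235 − 119.85 = 115.15 → 115
  → #251d73
69% tone:
  R: 75 + 0.69×(128−75) = 75 + 36.57 = 111.57 → 112
  G: 60 + 46.92 = 106.92 → 107
  B: 235 − 73.83 = 161.17 → 161
  → #706ba1

#251d73, #706ba1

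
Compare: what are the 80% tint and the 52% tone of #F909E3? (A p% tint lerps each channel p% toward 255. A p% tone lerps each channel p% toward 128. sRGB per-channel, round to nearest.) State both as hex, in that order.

#FECEF9, #BA47B0

#F909E3 is rgb(249, 9, 227).
80% tint:
  R: 249 + 0.8×(255−249) = 249 + 4.8 = 253.8 → 254
  G: 9 + 0.8×(255−9) = 9 + 196.8 = 205.8 → 206
  B: 227 + 22.4 = 249.4 → 249
  → #FECEF9
52% tone:
  R: 249 − 62.92 = 186.08 → 186
  G: 9 + 0.52×(128−9) = 9 + 61.88 = 70.88 → 71
  B: 227 − 51.48 = 175.52 → 176
  → #BA47B0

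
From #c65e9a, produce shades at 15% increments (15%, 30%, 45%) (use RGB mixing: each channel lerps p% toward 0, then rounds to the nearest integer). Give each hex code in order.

#c65e9a is rgb(198, 94, 154).
15%: (198 − 29.7 = 168.3→168, 94 − 14.1 = 79.9→80, 154 − 23.1 = 130.9→131) → #a85083
30%: (198 − 59.4 = 138.6→139, 94 − 28.2 = 65.8→66, 154 − 46.2 = 107.8→108) → #8b426c
45%: (198 − 89.1 = 108.9→109, 94 − 42.3 = 51.7→52, 154 − 69.3 = 84.7→85) → #6d3455

#a85083, #8b426c, #6d3455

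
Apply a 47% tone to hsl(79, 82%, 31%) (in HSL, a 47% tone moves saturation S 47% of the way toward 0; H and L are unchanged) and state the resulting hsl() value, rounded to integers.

hsl(79, 43%, 31%)

S moves 47% from 82 toward 0: 82 − 38.54 = 43.46 → 43.
H and L are unchanged.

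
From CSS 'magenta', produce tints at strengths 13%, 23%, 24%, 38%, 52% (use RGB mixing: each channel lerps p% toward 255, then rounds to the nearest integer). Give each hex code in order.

#FF21FF, #FF3BFF, #FF3DFF, #FF61FF, #FF85FF

CSS magenta is rgb(255, 0, 255).
13%: (255→255, 0 + 33.15 = 33.15→33, 255→255) → #FF21FF
23%: (255→255, 0 + 58.65 = 58.65→59, 255→255) → #FF3BFF
24%: (255→255, 0 + 61.2 = 61.2→61, 255→255) → #FF3DFF
38%: (255→255, 0 + 96.9 = 96.9→97, 255→255) → #FF61FF
52%: (255→255, 0 + 132.6 = 132.6→133, 255→255) → #FF85FF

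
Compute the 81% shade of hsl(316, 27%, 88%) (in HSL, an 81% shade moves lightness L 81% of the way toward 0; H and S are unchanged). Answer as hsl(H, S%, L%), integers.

hsl(316, 27%, 17%)

L moves 81% from 88 toward 0: 88 − 71.28 = 16.72 → 17.
H and S are unchanged.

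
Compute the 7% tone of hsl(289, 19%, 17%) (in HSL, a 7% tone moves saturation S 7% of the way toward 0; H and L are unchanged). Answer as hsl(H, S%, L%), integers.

hsl(289, 18%, 17%)

S moves 7% from 19 toward 0: 19 − 1.33 = 17.67 → 18.
H and L are unchanged.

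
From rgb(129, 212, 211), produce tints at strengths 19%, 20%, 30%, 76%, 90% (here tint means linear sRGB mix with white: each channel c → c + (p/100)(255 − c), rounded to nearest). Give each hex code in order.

#99dcdb, #9adddc, #a7e1e0, #e1f5f4, #f2fbfb

19%: (129 + 23.94 = 152.94→153, 212 + 8.17 = 220.17→220, 211 + 8.36 = 219.36→219) → #99dcdb
20%: (129 + 25.2 = 154.2→154, 212 + 8.6 = 220.6→221, 211 + 8.8 = 219.8→220) → #9adddc
30%: (129 + 37.8 = 166.8→167, 212 + 12.9 = 224.9→225, 211 + 13.2 = 224.2→224) → #a7e1e0
76%: (129 + 95.76 = 224.76→225, 212 + 32.68 = 244.68→245, 211 + 33.44 = 244.44→244) → #e1f5f4
90%: (129 + 113.4 = 242.4→242, 212 + 38.7 = 250.7→251, 211 + 39.6 = 250.6→251) → #f2fbfb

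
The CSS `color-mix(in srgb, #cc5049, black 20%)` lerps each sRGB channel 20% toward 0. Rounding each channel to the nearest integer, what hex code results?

#a3403a

#cc5049 is rgb(204, 80, 73).
Lerp each channel 20% toward 0:
  R: 204 + 0.2×(0−204) = 204 − 40.8 = 163.2 → 163
  G: 80 + 0.2×(0−80) = 80 − 16 = 64 → 64
  B: 73 + 0.2×(0−73) = 73 − 14.6 = 58.4 → 58
rgb(163, 64, 58) = #a3403a.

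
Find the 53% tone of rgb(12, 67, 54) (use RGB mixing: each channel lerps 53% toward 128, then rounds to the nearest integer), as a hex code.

#49635d

Per channel, c → c + 0.53(128 − c):
  R: 12 + 0.53×(128−12) = 12 + 61.48 = 73.48 → 73
  G: 67 + 0.53×(128−67) = 67 + 32.33 = 99.33 → 99
  B: 54 + 39.22 = 93.22 → 93
rgb(73, 99, 93) = #49635d.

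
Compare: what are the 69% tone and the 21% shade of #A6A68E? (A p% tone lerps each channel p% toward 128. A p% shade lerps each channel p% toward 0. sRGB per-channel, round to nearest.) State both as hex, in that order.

#A6A68E is rgb(166, 166, 142).
69% tone:
  R: 166 + 0.69×(128−166) = 166 − 26.22 = 139.78 → 140
  G: 166 + 0.69×(128−166) = 166 − 26.22 = 139.78 → 140
  B: 142 + 0.69×(128−142) = 142 − 9.66 = 132.34 → 132
  → #8C8C84
21% shade:
  R: 166 + 0.21×(0−166) = 166 − 34.86 = 131.14 → 131
  G: 166 − 34.86 = 131.14 → 131
  B: 142 − 29.82 = 112.18 → 112
  → #838370

#8C8C84, #838370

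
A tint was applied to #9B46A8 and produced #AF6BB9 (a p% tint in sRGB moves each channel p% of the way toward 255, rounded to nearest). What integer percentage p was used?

#9B46A8 is rgb(155, 70, 168); #AF6BB9 is rgb(175, 107, 185).
On the G channel (widest range): 107 ≈ 70 + (p/100)(255 − 70), so p ≈ 100×(107 − 70)/(255 − 70) = 3700/185 = 20.00.
p = 20 reproduces all three channels after rounding.

20%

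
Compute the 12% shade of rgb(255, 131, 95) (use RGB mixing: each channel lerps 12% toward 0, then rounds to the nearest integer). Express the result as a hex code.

#e07354

A 12% shade moves each channel 12% toward 0:
  R: 255 − 30.6 = 224.4 → 224
  G: 131 + 0.12×(0−131) = 131 − 15.72 = 115.28 → 115
  B: 95 − 11.4 = 83.6 → 84
rgb(224, 115, 84) = #e07354.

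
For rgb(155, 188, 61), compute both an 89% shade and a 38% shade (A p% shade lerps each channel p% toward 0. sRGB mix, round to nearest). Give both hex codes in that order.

89% shade:
  R: 155 + 0.89×(0−155) = 155 − 137.95 = 17.05 → 17
  G: 188 + 0.89×(0−188) = 188 − 167.32 = 20.68 → 21
  B: 61 − 54.29 = 6.71 → 7
  → #111507
38% shade:
  R: 155 + 0.38×(0−155) = 155 − 58.9 = 96.1 → 96
  G: 188 − 71.44 = 116.56 → 117
  B: 61 − 23.18 = 37.82 → 38
  → #607526

#111507, #607526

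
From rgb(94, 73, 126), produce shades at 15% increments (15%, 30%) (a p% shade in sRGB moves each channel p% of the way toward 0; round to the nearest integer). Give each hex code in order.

#503e6b, #423358

15%: (94 − 14.1 = 79.9→80, 73 − 10.95 = 62.05→62, 126 − 18.9 = 107.1→107) → #503e6b
30%: (94 − 28.2 = 65.8→66, 73 − 21.9 = 51.1→51, 126 − 37.8 = 88.2→88) → #423358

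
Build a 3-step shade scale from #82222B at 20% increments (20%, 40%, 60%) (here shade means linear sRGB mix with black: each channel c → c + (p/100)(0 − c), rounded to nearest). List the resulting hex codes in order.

#681B22, #4E141A, #340E11

#82222B is rgb(130, 34, 43).
20%: (130 − 26 = 104→104, 34 − 6.8 = 27.2→27, 43 − 8.6 = 34.4→34) → #681B22
40%: (130 − 52 = 78→78, 34 − 13.6 = 20.4→20, 43 − 17.2 = 25.8→26) → #4E141A
60%: (130 − 78 = 52→52, 34 − 20.4 = 13.6→14, 43 − 25.8 = 17.2→17) → #340E11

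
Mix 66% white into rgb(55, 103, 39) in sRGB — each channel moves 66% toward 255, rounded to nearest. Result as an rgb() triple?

rgb(187, 203, 182)

Per channel, c → c + 0.66(255 − c):
  R: 55 + 132 = 187 → 187
  G: 103 + 0.66×(255−103) = 103 + 100.32 = 203.32 → 203
  B: 39 + 0.66×(255−39) = 39 + 142.56 = 181.56 → 182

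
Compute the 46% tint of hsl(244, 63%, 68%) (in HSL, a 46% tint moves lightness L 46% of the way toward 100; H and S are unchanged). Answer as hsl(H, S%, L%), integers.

hsl(244, 63%, 83%)

L moves 46% from 68 toward 100: 68 + 14.72 = 82.72 → 83.
H and S are unchanged.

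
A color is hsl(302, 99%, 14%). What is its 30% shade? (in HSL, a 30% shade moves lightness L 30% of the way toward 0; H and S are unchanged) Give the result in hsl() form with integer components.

hsl(302, 99%, 10%)

L moves 30% from 14 toward 0: 14 − 4.2 = 9.8 → 10.
H and S are unchanged.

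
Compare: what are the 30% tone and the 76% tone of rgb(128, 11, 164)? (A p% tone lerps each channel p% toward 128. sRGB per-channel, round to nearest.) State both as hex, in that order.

30% tone:
  R: 128 + 0 = 128 → 128
  G: 11 + 35.1 = 46.1 → 46
  B: 164 + 0.3×(128−164) = 164 − 10.8 = 153.2 → 153
  → #802e99
76% tone:
  R: 128 + 0 = 128 → 128
  G: 11 + 0.76×(128−11) = 11 + 88.92 = 99.92 → 100
  B: 164 + 0.76×(128−164) = 164 − 27.36 = 136.64 → 137
  → #806489

#802e99, #806489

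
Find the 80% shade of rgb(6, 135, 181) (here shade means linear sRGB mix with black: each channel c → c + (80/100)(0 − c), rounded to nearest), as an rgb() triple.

rgb(1, 27, 36)

Lerp each channel 80% toward 0:
  R: 6 + 0.8×(0−6) = 6 − 4.8 = 1.2 → 1
  G: 135 + 0.8×(0−135) = 135 − 108 = 27 → 27
  B: 181 − 144.8 = 36.2 → 36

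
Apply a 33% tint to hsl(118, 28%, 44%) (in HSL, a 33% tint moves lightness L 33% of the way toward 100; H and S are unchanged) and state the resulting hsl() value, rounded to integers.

hsl(118, 28%, 62%)

L moves 33% from 44 toward 100: 44 + 18.48 = 62.48 → 62.
H and S are unchanged.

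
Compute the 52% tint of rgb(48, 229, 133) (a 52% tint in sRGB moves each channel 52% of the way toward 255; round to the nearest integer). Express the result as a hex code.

A 52% tint moves each channel 52% toward 255:
  R: 48 + 0.52×(255−48) = 48 + 107.64 = 155.64 → 156
  G: 229 + 0.52×(255−229) = 229 + 13.52 = 242.52 → 243
  B: 133 + 0.52×(255−133) = 133 + 63.44 = 196.44 → 196
rgb(156, 243, 196) = #9CF3C4.

#9CF3C4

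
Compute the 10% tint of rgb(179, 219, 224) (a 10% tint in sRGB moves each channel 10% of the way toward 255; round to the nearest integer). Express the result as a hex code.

#BBDFE3

Lerp each channel 10% toward 255:
  R: 179 + 0.1×(255−179) = 179 + 7.6 = 186.6 → 187
  G: 219 + 3.6 = 222.6 → 223
  B: 224 + 3.1 = 227.1 → 227
rgb(187, 223, 227) = #BBDFE3.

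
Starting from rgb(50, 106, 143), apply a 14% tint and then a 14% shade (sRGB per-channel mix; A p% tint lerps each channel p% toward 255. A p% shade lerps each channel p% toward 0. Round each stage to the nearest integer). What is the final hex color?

A 14% tint moves each channel 14% toward 255:
  R: 50 + 0.14×(255−50) = 50 + 28.7 = 78.7 → 79
  G: 106 + 0.14×(255−106) = 106 + 20.86 = 126.86 → 127
  B: 143 + 0.14×(255−143) = 143 + 15.68 = 158.68 → 159
After the tint: rgb(79, 127, 159) = #4F7F9F.
Lerp each channel 14% toward 0:
  R: 79 + 0.14×(0−79) = 79 − 11.06 = 67.94 → 68
  G: 127 + 0.14×(0−127) = 127 − 17.78 = 109.22 → 109
  B: 159 + 0.14×(0−159) = 159 − 22.26 = 136.74 → 137
rgb(68, 109, 137) = #446D89.

#446D89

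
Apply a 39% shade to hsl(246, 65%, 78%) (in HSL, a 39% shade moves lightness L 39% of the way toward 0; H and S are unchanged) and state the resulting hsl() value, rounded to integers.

L moves 39% from 78 toward 0: 78 − 30.42 = 47.58 → 48.
H and S are unchanged.

hsl(246, 65%, 48%)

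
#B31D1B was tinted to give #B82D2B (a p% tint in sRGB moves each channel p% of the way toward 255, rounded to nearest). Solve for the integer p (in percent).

7%

#B31D1B is rgb(179, 29, 27); #B82D2B is rgb(184, 45, 43).
On the B channel (widest range): 43 ≈ 27 + (p/100)(255 − 27), so p ≈ 100×(43 − 27)/(255 − 27) = 1600/228 = 7.02.
p = 7 reproduces all three channels after rounding.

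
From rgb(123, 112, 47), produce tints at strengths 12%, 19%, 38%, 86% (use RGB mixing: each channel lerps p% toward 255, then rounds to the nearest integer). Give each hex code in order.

#8B8148, #948B57, #ADA67E, #EDEBE2

12%: (123 + 15.84 = 138.84→139, 112 + 17.16 = 129.16→129, 47 + 24.96 = 71.96→72) → #8B8148
19%: (123 + 25.08 = 148.08→148, 112 + 27.17 = 139.17→139, 47 + 39.52 = 86.52→87) → #948B57
38%: (123 + 50.16 = 173.16→173, 112 + 54.34 = 166.34→166, 47 + 79.04 = 126.04→126) → #ADA67E
86%: (123 + 113.52 = 236.52→237, 112 + 122.98 = 234.98→235, 47 + 178.88 = 225.88→226) → #EDEBE2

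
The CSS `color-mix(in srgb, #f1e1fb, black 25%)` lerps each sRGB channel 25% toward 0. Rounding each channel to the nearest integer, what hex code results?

#f1e1fb is rgb(241, 225, 251).
Per channel, c → c + 0.25(0 − c):
  R: 241 − 60.25 = 180.75 → 181
  G: 225 − 56.25 = 168.75 → 169
  B: 251 − 62.75 = 188.25 → 188
rgb(181, 169, 188) = #b5a9bc.

#b5a9bc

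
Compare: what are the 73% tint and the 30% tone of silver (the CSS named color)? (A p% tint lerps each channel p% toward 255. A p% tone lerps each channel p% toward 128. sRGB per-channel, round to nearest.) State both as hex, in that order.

#EEEEEE, #ADADAD

CSS silver is rgb(192, 192, 192).
73% tint:
  R: 192 + 0.73×(255−192) = 192 + 45.99 = 237.99 → 238
  G: 192 + 0.73×(255−192) = 192 + 45.99 = 237.99 → 238
  B: 192 + 0.73×(255−192) = 192 + 45.99 = 237.99 → 238
  → #EEEEEE
30% tone:
  R: 192 − 19.2 = 172.8 → 173
  G: 192 + 0.3×(128−192) = 192 − 19.2 = 172.8 → 173
  B: 192 + 0.3×(128−192) = 192 − 19.2 = 172.8 → 173
  → #ADADAD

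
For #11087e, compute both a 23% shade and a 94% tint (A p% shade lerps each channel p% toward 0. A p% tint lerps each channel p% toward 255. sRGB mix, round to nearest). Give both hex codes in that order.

#11087e is rgb(17, 8, 126).
23% shade:
  R: 17 − 3.91 = 13.09 → 13
  G: 8 − 1.84 = 6.16 → 6
  B: 126 − 28.98 = 97.02 → 97
  → #0d0661
94% tint:
  R: 17 + 223.72 = 240.72 → 241
  G: 8 + 232.18 = 240.18 → 240
  B: 126 + 121.26 = 247.26 → 247
  → #f1f0f7

#0d0661, #f1f0f7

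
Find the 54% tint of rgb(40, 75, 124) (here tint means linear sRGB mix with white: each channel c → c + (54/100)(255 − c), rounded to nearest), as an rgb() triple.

rgb(156, 172, 195)

A 54% tint moves each channel 54% toward 255:
  R: 40 + 0.54×(255−40) = 40 + 116.1 = 156.1 → 156
  G: 75 + 0.54×(255−75) = 75 + 97.2 = 172.2 → 172
  B: 124 + 70.74 = 194.74 → 195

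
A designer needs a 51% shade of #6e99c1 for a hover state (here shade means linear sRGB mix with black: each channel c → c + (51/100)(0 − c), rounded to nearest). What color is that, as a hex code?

#364b5f

#6e99c1 is rgb(110, 153, 193).
A 51% shade moves each channel 51% toward 0:
  R: 110 − 56.1 = 53.9 → 54
  G: 153 − 78.03 = 74.97 → 75
  B: 193 − 98.43 = 94.57 → 95
rgb(54, 75, 95) = #364b5f.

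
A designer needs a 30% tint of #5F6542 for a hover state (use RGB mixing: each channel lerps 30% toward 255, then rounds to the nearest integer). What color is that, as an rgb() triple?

rgb(143, 147, 123)

#5F6542 is rgb(95, 101, 66).
Lerp each channel 30% toward 255:
  R: 95 + 48 = 143 → 143
  G: 101 + 0.3×(255−101) = 101 + 46.2 = 147.2 → 147
  B: 66 + 0.3×(255−66) = 66 + 56.7 = 122.7 → 123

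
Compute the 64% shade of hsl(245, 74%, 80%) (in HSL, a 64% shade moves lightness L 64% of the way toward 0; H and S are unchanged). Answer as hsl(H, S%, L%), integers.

L moves 64% from 80 toward 0: 80 − 51.2 = 28.8 → 29.
H and S are unchanged.

hsl(245, 74%, 29%)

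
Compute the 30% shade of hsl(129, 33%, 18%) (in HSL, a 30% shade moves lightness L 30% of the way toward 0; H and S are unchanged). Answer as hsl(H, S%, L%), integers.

hsl(129, 33%, 13%)

L moves 30% from 18 toward 0: 18 − 5.4 = 12.6 → 13.
H and S are unchanged.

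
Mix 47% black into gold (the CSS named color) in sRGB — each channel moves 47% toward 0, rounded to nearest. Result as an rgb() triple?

rgb(135, 114, 0)

CSS gold is rgb(255, 215, 0).
A 47% shade moves each channel 47% toward 0:
  R: 255 + 0.47×(0−255) = 255 − 119.85 = 135.15 → 135
  G: 215 − 101.05 = 113.95 → 114
  B: 0 + 0.47×(0−0) = 0 + 0 = 0 → 0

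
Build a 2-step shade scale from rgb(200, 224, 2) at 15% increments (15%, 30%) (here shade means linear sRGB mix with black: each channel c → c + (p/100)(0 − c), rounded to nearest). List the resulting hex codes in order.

15%: (200 − 30 = 170→170, 224 − 33.6 = 190.4→190, 2→2) → #aabe02
30%: (200 − 60 = 140→140, 224 − 67.2 = 156.8→157, 2 − 0.6 = 1.4→1) → #8c9d01

#aabe02, #8c9d01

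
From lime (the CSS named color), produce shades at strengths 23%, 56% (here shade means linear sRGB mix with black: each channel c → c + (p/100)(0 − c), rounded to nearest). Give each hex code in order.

CSS lime is rgb(0, 255, 0).
23%: (0→0, 255 − 58.65 = 196.35→196, 0→0) → #00C400
56%: (0→0, 255 − 142.8 = 112.2→112, 0→0) → #007000

#00C400, #007000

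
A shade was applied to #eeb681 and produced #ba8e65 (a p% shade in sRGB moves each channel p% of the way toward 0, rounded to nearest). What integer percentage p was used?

22%

#eeb681 is rgb(238, 182, 129); #ba8e65 is rgb(186, 142, 101).
On the R channel (widest range): 186 ≈ 238 + (p/100)(0 − 238), so p ≈ 100×(186 − 238)/(0 − 238) = -5200/-238 = 21.85.
p = 22 reproduces all three channels after rounding.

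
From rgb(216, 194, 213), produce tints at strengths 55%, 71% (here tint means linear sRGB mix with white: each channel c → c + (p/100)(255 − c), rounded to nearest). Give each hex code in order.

55%: (216 + 21.45 = 237.45→237, 194 + 33.55 = 227.55→228, 213 + 23.1 = 236.1→236) → #ede4ec
71%: (216 + 27.69 = 243.69→244, 194 + 43.31 = 237.31→237, 213 + 29.82 = 242.82→243) → #f4edf3

#ede4ec, #f4edf3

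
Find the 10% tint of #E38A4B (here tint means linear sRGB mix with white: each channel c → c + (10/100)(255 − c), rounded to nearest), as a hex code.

#E6965D

#E38A4B is rgb(227, 138, 75).
Lerp each channel 10% toward 255:
  R: 227 + 0.1×(255−227) = 227 + 2.8 = 229.8 → 230
  G: 138 + 0.1×(255−138) = 138 + 11.7 = 149.7 → 150
  B: 75 + 18 = 93 → 93
rgb(230, 150, 93) = #E6965D.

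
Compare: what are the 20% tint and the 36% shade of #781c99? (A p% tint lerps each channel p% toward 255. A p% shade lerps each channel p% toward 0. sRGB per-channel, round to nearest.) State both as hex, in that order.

#9349ad, #4d1262

#781c99 is rgb(120, 28, 153).
20% tint:
  R: 120 + 0.2×(255−120) = 120 + 27 = 147 → 147
  G: 28 + 0.2×(255−28) = 28 + 45.4 = 73.4 → 73
  B: 153 + 0.2×(255−153) = 153 + 20.4 = 173.4 → 173
  → #9349ad
36% shade:
  R: 120 + 0.36×(0−120) = 120 − 43.2 = 76.8 → 77
  G: 28 − 10.08 = 17.92 → 18
  B: 153 + 0.36×(0−153) = 153 − 55.08 = 97.92 → 98
  → #4d1262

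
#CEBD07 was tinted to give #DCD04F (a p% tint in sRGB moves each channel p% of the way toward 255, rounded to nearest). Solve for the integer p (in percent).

29%

#CEBD07 is rgb(206, 189, 7); #DCD04F is rgb(220, 208, 79).
On the B channel (widest range): 79 ≈ 7 + (p/100)(255 − 7), so p ≈ 100×(79 − 7)/(255 − 7) = 7200/248 = 29.03.
p = 29 reproduces all three channels after rounding.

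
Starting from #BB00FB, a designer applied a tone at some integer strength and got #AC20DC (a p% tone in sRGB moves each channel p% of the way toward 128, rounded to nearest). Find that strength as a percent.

25%

#BB00FB is rgb(187, 0, 251); #AC20DC is rgb(172, 32, 220).
On the G channel (widest range): 32 ≈ 0 + (p/100)(128 − 0), so p ≈ 100×(32 − 0)/(128 − 0) = 3200/128 = 25.00.
p = 25 reproduces all three channels after rounding.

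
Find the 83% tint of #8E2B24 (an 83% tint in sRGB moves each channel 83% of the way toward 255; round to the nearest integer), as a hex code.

#ECDBDA

#8E2B24 is rgb(142, 43, 36).
Lerp each channel 83% toward 255:
  R: 142 + 0.83×(255−142) = 142 + 93.79 = 235.79 → 236
  G: 43 + 0.83×(255−43) = 43 + 175.96 = 218.96 → 219
  B: 36 + 181.77 = 217.77 → 218
rgb(236, 219, 218) = #ECDBDA.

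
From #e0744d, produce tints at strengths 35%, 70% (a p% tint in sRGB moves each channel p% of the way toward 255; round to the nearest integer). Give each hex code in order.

#e0744d is rgb(224, 116, 77).
35%: (224 + 10.85 = 234.85→235, 116 + 48.65 = 164.65→165, 77 + 62.3 = 139.3→139) → #eba58b
70%: (224 + 21.7 = 245.7→246, 116 + 97.3 = 213.3→213, 77 + 124.6 = 201.6→202) → #f6d5ca

#eba58b, #f6d5ca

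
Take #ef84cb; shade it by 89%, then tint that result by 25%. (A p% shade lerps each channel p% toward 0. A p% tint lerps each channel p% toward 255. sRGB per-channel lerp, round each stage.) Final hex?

#534b50

#ef84cb is rgb(239, 132, 203).
An 89% shade moves each channel 89% toward 0:
  R: 239 − 212.71 = 26.29 → 26
  G: 132 + 0.89×(0−132) = 132 − 117.48 = 14.52 → 15
  B: 203 − 180.67 = 22.33 → 22
After the shade: rgb(26, 15, 22) = #1a0f16.
Lerp each channel 25% toward 255:
  R: 26 + 57.25 = 83.25 → 83
  G: 15 + 0.25×(255−15) = 15 + 60 = 75 → 75
  B: 22 + 0.25×(255−22) = 22 + 58.25 = 80.25 → 80
rgb(83, 75, 80) = #534b50.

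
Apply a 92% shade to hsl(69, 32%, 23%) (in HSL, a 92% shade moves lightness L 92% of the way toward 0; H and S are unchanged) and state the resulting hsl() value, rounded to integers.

L moves 92% from 23 toward 0: 23 − 21.16 = 1.84 → 2.
H and S are unchanged.

hsl(69, 32%, 2%)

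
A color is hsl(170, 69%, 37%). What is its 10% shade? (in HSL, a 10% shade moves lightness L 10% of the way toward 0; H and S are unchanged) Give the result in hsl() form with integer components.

L moves 10% from 37 toward 0: 37 − 3.7 = 33.3 → 33.
H and S are unchanged.

hsl(170, 69%, 33%)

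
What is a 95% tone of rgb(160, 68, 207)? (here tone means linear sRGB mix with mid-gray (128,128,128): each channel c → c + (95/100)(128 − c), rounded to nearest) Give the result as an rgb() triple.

rgb(130, 125, 132)

Lerp each channel 95% toward 128:
  R: 160 + 0.95×(128−160) = 160 − 30.4 = 129.6 → 130
  G: 68 + 57 = 125 → 125
  B: 207 + 0.95×(128−207) = 207 − 75.05 = 131.95 → 132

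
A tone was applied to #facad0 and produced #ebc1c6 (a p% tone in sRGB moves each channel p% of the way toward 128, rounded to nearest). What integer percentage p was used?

#facad0 is rgb(250, 202, 208); #ebc1c6 is rgb(235, 193, 198).
On the R channel (widest range): 235 ≈ 250 + (p/100)(128 − 250), so p ≈ 100×(235 − 250)/(128 − 250) = -1500/-122 = 12.30.
p = 12 reproduces all three channels after rounding.

12%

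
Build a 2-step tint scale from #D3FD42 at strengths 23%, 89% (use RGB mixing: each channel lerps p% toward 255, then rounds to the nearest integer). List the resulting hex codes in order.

#DDFD6D, #FAFFEA

#D3FD42 is rgb(211, 253, 66).
23%: (211 + 10.12 = 221.12→221, 253→253, 66 + 43.47 = 109.47→109) → #DDFD6D
89%: (211 + 39.16 = 250.16→250, 253 + 1.78 = 254.78→255, 66 + 168.21 = 234.21→234) → #FAFFEA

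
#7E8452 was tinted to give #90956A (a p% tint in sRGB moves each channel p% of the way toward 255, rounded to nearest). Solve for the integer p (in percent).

#7E8452 is rgb(126, 132, 82); #90956A is rgb(144, 149, 106).
On the B channel (widest range): 106 ≈ 82 + (p/100)(255 − 82), so p ≈ 100×(106 − 82)/(255 − 82) = 2400/173 = 13.87.
p = 14 reproduces all three channels after rounding.

14%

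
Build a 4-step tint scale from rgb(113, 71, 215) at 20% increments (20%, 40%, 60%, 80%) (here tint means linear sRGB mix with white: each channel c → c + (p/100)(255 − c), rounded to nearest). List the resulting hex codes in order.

#8d6cdf, #aa91e7, #c6b5ef, #e3daf7

20%: (113 + 28.4 = 141.4→141, 71 + 36.8 = 107.8→108, 215 + 8 = 223→223) → #8d6cdf
40%: (113 + 56.8 = 169.8→170, 71 + 73.6 = 144.6→145, 215 + 16 = 231→231) → #aa91e7
60%: (113 + 85.2 = 198.2→198, 71 + 110.4 = 181.4→181, 215 + 24 = 239→239) → #c6b5ef
80%: (113 + 113.6 = 226.6→227, 71 + 147.2 = 218.2→218, 215 + 32 = 247→247) → #e3daf7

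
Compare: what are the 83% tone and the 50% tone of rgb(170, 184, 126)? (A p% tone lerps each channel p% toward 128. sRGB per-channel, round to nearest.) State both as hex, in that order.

#878A80, #959C7F

83% tone:
  R: 170 + 0.83×(128−170) = 170 − 34.86 = 135.14 → 135
  G: 184 + 0.83×(128−184) = 184 − 46.48 = 137.52 → 138
  B: 126 + 0.83×(128−126) = 126 + 1.66 = 127.66 → 128
  → #878A80
50% tone:
  R: 170 − 21 = 149 → 149
  G: 184 − 28 = 156 → 156
  B: 126 + 1 = 127 → 127
  → #959C7F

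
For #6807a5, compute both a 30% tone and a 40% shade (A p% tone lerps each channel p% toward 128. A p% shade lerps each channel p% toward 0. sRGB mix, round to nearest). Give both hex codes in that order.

#6f2b9a, #3e0463

#6807a5 is rgb(104, 7, 165).
30% tone:
  R: 104 + 7.2 = 111.2 → 111
  G: 7 + 0.3×(128−7) = 7 + 36.3 = 43.3 → 43
  B: 165 + 0.3×(128−165) = 165 − 11.1 = 153.9 → 154
  → #6f2b9a
40% shade:
  R: 104 − 41.6 = 62.4 → 62
  G: 7 − 2.8 = 4.2 → 4
  B: 165 + 0.4×(0−165) = 165 − 66 = 99 → 99
  → #3e0463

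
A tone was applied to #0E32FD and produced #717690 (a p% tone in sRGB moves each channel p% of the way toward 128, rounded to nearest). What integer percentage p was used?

87%

#0E32FD is rgb(14, 50, 253); #717690 is rgb(113, 118, 144).
On the B channel (widest range): 144 ≈ 253 + (p/100)(128 − 253), so p ≈ 100×(144 − 253)/(128 − 253) = -10900/-125 = 87.20.
p = 87 reproduces all three channels after rounding.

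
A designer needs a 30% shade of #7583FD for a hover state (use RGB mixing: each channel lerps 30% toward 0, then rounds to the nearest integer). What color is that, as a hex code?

#525CB1

#7583FD is rgb(117, 131, 253).
Per channel, c → c + 0.3(0 − c):
  R: 117 − 35.1 = 81.9 → 82
  G: 131 + 0.3×(0−131) = 131 − 39.3 = 91.7 → 92
  B: 253 − 75.9 = 177.1 → 177
rgb(82, 92, 177) = #525CB1.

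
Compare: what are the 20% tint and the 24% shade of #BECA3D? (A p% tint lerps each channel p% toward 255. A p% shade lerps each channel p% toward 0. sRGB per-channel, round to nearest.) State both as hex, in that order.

#BECA3D is rgb(190, 202, 61).
20% tint:
  R: 190 + 13 = 203 → 203
  G: 202 + 10.6 = 212.6 → 213
  B: 61 + 0.2×(255−61) = 61 + 38.8 = 99.8 → 100
  → #CBD564
24% shade:
  R: 190 + 0.24×(0−190) = 190 − 45.6 = 144.4 → 144
  G: 202 + 0.24×(0−202) = 202 − 48.48 = 153.52 → 154
  B: 61 + 0.24×(0−61) = 61 − 14.64 = 46.36 → 46
  → #909A2E

#CBD564, #909A2E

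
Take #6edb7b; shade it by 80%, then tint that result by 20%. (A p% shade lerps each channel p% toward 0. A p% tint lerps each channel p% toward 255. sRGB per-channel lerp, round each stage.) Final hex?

#6edb7b is rgb(110, 219, 123).
An 80% shade moves each channel 80% toward 0:
  R: 110 − 88 = 22 → 22
  G: 219 − 175.2 = 43.8 → 44
  B: 123 + 0.8×(0−123) = 123 − 98.4 = 24.6 → 25
After the shade: rgb(22, 44, 25) = #162c19.
Per channel, c → c + 0.2(255 − c):
  R: 22 + 46.6 = 68.6 → 69
  G: 44 + 0.2×(255−44) = 44 + 42.2 = 86.2 → 86
  B: 25 + 0.2×(255−25) = 25 + 46 = 71 → 71
rgb(69, 86, 71) = #455647.

#455647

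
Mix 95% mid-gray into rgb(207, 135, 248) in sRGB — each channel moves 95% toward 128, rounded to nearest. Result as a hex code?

A 95% tone moves each channel 95% toward 128:
  R: 207 − 75.05 = 131.95 → 132
  G: 135 + 0.95×(128−135) = 135 − 6.65 = 128.35 → 128
  B: 248 + 0.95×(128−248) = 248 − 114 = 134 → 134
rgb(132, 128, 134) = #848086.

#848086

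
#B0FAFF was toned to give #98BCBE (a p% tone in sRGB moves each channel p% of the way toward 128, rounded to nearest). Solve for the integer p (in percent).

#B0FAFF is rgb(176, 250, 255); #98BCBE is rgb(152, 188, 190).
On the B channel (widest range): 190 ≈ 255 + (p/100)(128 − 255), so p ≈ 100×(190 − 255)/(128 − 255) = -6500/-127 = 51.18.
p = 51 reproduces all three channels after rounding.

51%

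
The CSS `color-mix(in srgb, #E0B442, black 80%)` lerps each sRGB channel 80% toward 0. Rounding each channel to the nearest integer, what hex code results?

#2D240D

#E0B442 is rgb(224, 180, 66).
Per channel, c → c + 0.8(0 − c):
  R: 224 + 0.8×(0−224) = 224 − 179.2 = 44.8 → 45
  G: 180 + 0.8×(0−180) = 180 − 144 = 36 → 36
  B: 66 + 0.8×(0−66) = 66 − 52.8 = 13.2 → 13
rgb(45, 36, 13) = #2D240D.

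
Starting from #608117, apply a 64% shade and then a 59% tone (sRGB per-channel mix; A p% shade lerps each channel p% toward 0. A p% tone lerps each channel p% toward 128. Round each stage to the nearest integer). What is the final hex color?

#5A5E4F

#608117 is rgb(96, 129, 23).
Lerp each channel 64% toward 0:
  R: 96 − 61.44 = 34.56 → 35
  G: 129 + 0.64×(0−129) = 129 − 82.56 = 46.44 → 46
  B: 23 − 14.72 = 8.28 → 8
After the shade: rgb(35, 46, 8) = #232E08.
Lerp each channel 59% toward 128:
  R: 35 + 0.59×(128−35) = 35 + 54.87 = 89.87 → 90
  G: 46 + 48.38 = 94.38 → 94
  B: 8 + 0.59×(128−8) = 8 + 70.8 = 78.8 → 79
rgb(90, 94, 79) = #5A5E4F.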